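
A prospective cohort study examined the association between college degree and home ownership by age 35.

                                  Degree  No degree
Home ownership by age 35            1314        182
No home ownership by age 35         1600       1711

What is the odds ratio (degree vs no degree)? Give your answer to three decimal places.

7.721

Reading the table with exposure as columns: a = 1314 (Degree, case), b = 1600 (Degree, non-case), c = 182 (No degree, case), d = 1711.
OR = (a·d)/(b·c) = (1314 × 1711) / (1600 × 182) = 2248254 / 291200 = 7.72065
The odds of home ownership by age 35 are about 7.72 times as high in the degree group.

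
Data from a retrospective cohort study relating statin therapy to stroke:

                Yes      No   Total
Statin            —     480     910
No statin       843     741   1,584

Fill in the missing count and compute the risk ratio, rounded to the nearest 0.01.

0.89

The missing cell is in the exposed row: 910 − 480 = 430.
So a = 430, b = 480, c = 843, d = 741.
RR = [a/(a+b)] / [c/(c+d)] = (430/910) / (843/1584) = 0.47253/0.53220 = 0.88788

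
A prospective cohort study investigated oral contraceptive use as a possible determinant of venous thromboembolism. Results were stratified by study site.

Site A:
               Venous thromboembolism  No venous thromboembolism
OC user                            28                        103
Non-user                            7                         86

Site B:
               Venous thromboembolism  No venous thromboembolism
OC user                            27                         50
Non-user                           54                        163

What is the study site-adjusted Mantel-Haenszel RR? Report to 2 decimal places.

RR_MH = Σ(aᵢ·n₀ᵢ/nᵢ) / Σ(cᵢ·n₁ᵢ/nᵢ), with n₁ᵢ = aᵢ+bᵢ (exposed), n₀ᵢ = cᵢ+dᵢ (unexposed), nᵢ = n₁ᵢ+n₀ᵢ.
Stratum 1 (Site A): n₁ = 131, n₀ = 93, n = 224; a·n₀/n = 28·93/224 = 11.6250; c·n₁/n = 7·131/224 = 4.0938
Stratum 2 (Site B): n₁ = 77, n₀ = 217, n = 294; a·n₀/n = 27·217/294 = 19.9286; c·n₁/n = 54·77/294 = 14.1429
RR_MH = (11.6250 + 19.9286) / (4.0938 + 14.1429) = 31.5536 / 18.2366 = 1.73023

1.73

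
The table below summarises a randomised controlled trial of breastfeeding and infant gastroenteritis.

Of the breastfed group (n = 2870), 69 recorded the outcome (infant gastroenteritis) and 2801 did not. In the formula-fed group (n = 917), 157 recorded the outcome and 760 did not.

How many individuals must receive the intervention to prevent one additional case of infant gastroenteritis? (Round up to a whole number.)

Risk in treated group = 69/2870 = 0.02404; risk in control = 157/917 = 0.17121.
Absolute risk reduction = 0.17121 − 0.02404 = 0.14717
NNT = 1 / ARR = 1 / 0.14717 = 6.795 → round up → 7

7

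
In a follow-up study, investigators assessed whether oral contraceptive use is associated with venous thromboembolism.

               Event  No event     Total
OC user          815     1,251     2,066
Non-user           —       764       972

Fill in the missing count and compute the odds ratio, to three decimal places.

2.393

The missing cell is in the unexposed row: 972 − 764 = 208.
So a = 815, b = 1251, c = 208, d = 764.
OR = (a·d)/(b·c) = (815 × 764) / (1251 × 208) = 622660 / 260208 = 2.39293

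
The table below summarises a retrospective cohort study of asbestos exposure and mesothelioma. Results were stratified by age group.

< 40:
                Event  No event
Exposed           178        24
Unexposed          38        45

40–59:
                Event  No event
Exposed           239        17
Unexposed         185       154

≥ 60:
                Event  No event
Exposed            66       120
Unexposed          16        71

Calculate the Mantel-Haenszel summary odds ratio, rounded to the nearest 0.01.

6.90

OR_MH = Σ(aᵢdᵢ/nᵢ) / Σ(bᵢcᵢ/nᵢ), where nᵢ is the stratum total.
Stratum 1 (< 40): n = 285; a·d/n = 178·45/285 = 28.1053; b·c/n = 24·38/285 = 3.2000
Stratum 2 (40–59): n = 595; a·d/n = 239·154/595 = 61.8588; b·c/n = 17·185/595 = 5.2857
Stratum 3 (≥ 60): n = 273; a·d/n = 66·71/273 = 17.1648; b·c/n = 120·16/273 = 7.0330
OR_MH = (28.1053 + 61.8588 + 17.1648) / (3.2000 + 5.2857 + 7.0330) = 107.1289 / 15.5187 = 6.90322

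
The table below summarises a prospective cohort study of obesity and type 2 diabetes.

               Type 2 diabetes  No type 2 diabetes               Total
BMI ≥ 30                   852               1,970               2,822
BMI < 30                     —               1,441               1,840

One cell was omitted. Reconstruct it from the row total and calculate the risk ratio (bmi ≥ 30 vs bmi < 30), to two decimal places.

1.39

The missing cell is in the unexposed row: 1840 − 1441 = 399.
So a = 852, b = 1970, c = 399, d = 1441.
RR = [a/(a+b)] / [c/(c+d)] = (852/2822) / (399/1840) = 0.30191/0.21685 = 1.39228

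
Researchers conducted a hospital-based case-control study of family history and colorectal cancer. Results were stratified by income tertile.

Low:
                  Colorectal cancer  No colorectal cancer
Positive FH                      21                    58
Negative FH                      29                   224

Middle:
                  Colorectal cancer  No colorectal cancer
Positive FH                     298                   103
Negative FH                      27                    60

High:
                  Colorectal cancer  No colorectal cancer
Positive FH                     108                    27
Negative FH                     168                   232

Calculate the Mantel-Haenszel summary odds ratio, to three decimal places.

OR_MH = Σ(aᵢdᵢ/nᵢ) / Σ(bᵢcᵢ/nᵢ), where nᵢ is the stratum total.
Stratum 1 (Low): n = 332; a·d/n = 21·224/332 = 14.1687; b·c/n = 58·29/332 = 5.0663
Stratum 2 (Middle): n = 488; a·d/n = 298·60/488 = 36.6393; b·c/n = 103·27/488 = 5.6988
Stratum 3 (High): n = 535; a·d/n = 108·232/535 = 46.8336; b·c/n = 27·168/535 = 8.4785
OR_MH = (14.1687 + 36.6393 + 46.8336) / (5.0663 + 5.6988 + 8.4785) = 97.6417 / 19.2435 = 5.07400

5.074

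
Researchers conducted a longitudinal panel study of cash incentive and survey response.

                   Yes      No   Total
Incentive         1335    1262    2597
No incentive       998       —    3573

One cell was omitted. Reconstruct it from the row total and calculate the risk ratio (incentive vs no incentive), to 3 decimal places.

The missing cell is in the unexposed row: 3573 − 998 = 2575.
So a = 1335, b = 1262, c = 998, d = 2575.
RR = [a/(a+b)] / [c/(c+d)] = (1335/2597) / (998/3573) = 0.51405/0.27932 = 1.84040

1.840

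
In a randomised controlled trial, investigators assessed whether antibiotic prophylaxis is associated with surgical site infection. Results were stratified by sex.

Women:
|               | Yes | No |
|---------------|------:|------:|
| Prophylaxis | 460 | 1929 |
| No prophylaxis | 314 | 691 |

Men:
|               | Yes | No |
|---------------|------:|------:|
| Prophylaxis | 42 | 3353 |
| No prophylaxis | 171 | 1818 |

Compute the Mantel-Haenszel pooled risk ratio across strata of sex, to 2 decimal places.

0.46

RR_MH = Σ(aᵢ·n₀ᵢ/nᵢ) / Σ(cᵢ·n₁ᵢ/nᵢ), with n₁ᵢ = aᵢ+bᵢ (exposed), n₀ᵢ = cᵢ+dᵢ (unexposed), nᵢ = n₁ᵢ+n₀ᵢ.
Stratum 1 (Women): n₁ = 2389, n₀ = 1005, n = 3394; a·n₀/n = 460·1005/3394 = 136.2110; c·n₁/n = 314·2389/3394 = 221.0212
Stratum 2 (Men): n₁ = 3395, n₀ = 1989, n = 5384; a·n₀/n = 42·1989/5384 = 15.5160; c·n₁/n = 171·3395/5384 = 107.8278
RR_MH = (136.2110 + 15.5160) / (221.0212 + 107.8278) = 151.7269 / 328.8490 = 0.46139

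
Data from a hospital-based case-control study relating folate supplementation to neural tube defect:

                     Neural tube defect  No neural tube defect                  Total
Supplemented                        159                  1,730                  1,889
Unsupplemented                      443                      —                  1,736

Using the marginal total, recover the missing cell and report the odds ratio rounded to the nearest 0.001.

The missing cell is in the unexposed row: 1736 − 443 = 1293.
So a = 159, b = 1730, c = 443, d = 1293.
OR = (a·d)/(b·c) = (159 × 1293) / (1730 × 443) = 205587 / 766390 = 0.26825

0.268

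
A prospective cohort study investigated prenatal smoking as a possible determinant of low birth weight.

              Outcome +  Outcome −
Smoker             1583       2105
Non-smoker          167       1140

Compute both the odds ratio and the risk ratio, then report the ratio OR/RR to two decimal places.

1.53

Cells: a = 1583, b = 2105, c = 167, d = 1140.
OR = (1583·1140)/(2105·167) = 1804620/351535 = 5.13354
Risk in exposed = 1583/3688 = 0.42923; risk in unexposed = 167/1307 = 0.12777; RR = 3.35930
OR/RR = 5.13354 / 3.35930 = 1.52816
The outcome is not rare, so the OR lies further from 1 than the RR.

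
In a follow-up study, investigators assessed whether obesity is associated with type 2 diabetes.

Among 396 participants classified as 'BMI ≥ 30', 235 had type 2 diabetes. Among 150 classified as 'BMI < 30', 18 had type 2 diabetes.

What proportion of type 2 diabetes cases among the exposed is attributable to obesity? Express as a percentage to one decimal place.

From the description: a = 235, b = 161, c = 18, d = 132.
Risk in exposed = 235/396 = 0.59343; risk in unexposed = 18/150 = 0.12000.
RR = 0.59343/0.12000 = 4.94529
AR% = (RR − 1)/RR × 100 = (4.94529 − 1)/4.94529 × 100 = 79.7787%

79.8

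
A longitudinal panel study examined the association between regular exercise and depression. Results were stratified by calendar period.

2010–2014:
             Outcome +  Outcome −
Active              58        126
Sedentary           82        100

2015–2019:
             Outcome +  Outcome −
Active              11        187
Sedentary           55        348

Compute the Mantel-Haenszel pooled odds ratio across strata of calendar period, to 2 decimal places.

0.49

OR_MH = Σ(aᵢdᵢ/nᵢ) / Σ(bᵢcᵢ/nᵢ), where nᵢ is the stratum total.
Stratum 1 (2010–2014): n = 366; a·d/n = 58·100/366 = 15.8470; b·c/n = 126·82/366 = 28.2295
Stratum 2 (2015–2019): n = 601; a·d/n = 11·348/601 = 6.3694; b·c/n = 187·55/601 = 17.1131
OR_MH = (15.8470 + 6.3694) / (28.2295 + 17.1131) = 22.2164 / 45.3427 = 0.48997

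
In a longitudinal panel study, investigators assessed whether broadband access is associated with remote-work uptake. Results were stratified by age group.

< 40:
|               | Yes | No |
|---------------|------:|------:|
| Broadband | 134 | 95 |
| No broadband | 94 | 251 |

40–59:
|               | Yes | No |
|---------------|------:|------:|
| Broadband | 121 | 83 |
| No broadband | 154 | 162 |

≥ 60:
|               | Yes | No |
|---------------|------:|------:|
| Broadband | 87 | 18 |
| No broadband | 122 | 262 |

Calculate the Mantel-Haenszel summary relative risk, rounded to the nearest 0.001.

RR_MH = Σ(aᵢ·n₀ᵢ/nᵢ) / Σ(cᵢ·n₁ᵢ/nᵢ), with n₁ᵢ = aᵢ+bᵢ (exposed), n₀ᵢ = cᵢ+dᵢ (unexposed), nᵢ = n₁ᵢ+n₀ᵢ.
Stratum 1 (< 40): n₁ = 229, n₀ = 345, n = 574; a·n₀/n = 134·345/574 = 80.5401; c·n₁/n = 94·229/574 = 37.5017
Stratum 2 (40–59): n₁ = 204, n₀ = 316, n = 520; a·n₀/n = 121·316/520 = 73.5308; c·n₁/n = 154·204/520 = 60.4154
Stratum 3 (≥ 60): n₁ = 105, n₀ = 384, n = 489; a·n₀/n = 87·384/489 = 68.3190; c·n₁/n = 122·105/489 = 26.1963
RR_MH = (80.5401 + 73.5308 + 68.3190) / (37.5017 + 60.4154 + 26.1963) = 222.3899 / 124.1134 = 1.79183

1.792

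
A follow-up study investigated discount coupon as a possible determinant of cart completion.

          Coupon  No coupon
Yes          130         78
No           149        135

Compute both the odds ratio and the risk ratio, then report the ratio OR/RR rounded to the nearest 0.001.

1.187

Reading the table with exposure as columns: a = 130 (Coupon, case), b = 149 (Coupon, non-case), c = 78 (No coupon, case), d = 135.
OR = (130·135)/(149·78) = 17550/11622 = 1.51007
Risk in exposed = 130/279 = 0.46595; risk in unexposed = 78/213 = 0.36620; RR = 1.27240
OR/RR = 1.51007 / 1.27240 = 1.18679
The outcome is not rare, so the OR lies further from 1 than the RR.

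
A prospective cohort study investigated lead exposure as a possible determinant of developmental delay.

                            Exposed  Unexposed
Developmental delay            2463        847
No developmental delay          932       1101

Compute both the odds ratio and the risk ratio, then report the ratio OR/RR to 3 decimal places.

Reading the table with exposure as columns: a = 2463 (Exposed, case), b = 932 (Exposed, non-case), c = 847 (Unexposed, case), d = 1101.
OR = (2463·1101)/(932·847) = 2711763/789404 = 3.43520
Risk in exposed = 2463/3395 = 0.72548; risk in unexposed = 847/1948 = 0.43480; RR = 1.66852
OR/RR = 3.43520 / 1.66852 = 2.05884
The outcome is not rare, so the OR lies further from 1 than the RR.

2.059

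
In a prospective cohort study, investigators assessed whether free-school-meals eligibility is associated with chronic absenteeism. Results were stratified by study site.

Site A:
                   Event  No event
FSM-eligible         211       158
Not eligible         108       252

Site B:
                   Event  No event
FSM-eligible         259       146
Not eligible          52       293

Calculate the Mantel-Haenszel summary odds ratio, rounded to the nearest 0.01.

OR_MH = Σ(aᵢdᵢ/nᵢ) / Σ(bᵢcᵢ/nᵢ), where nᵢ is the stratum total.
Stratum 1 (Site A): n = 729; a·d/n = 211·252/729 = 72.9383; b·c/n = 158·108/729 = 23.4074
Stratum 2 (Site B): n = 750; a·d/n = 259·293/750 = 101.1827; b·c/n = 146·52/750 = 10.1227
OR_MH = (72.9383 + 101.1827) / (23.4074 + 10.1227) = 174.1209 / 33.5301 = 5.19298

5.19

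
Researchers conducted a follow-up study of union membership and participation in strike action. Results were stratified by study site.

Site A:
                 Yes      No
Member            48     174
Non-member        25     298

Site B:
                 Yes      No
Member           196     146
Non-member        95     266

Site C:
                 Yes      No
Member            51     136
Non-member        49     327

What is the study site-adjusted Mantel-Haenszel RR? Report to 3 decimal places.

RR_MH = Σ(aᵢ·n₀ᵢ/nᵢ) / Σ(cᵢ·n₁ᵢ/nᵢ), with n₁ᵢ = aᵢ+bᵢ (exposed), n₀ᵢ = cᵢ+dᵢ (unexposed), nᵢ = n₁ᵢ+n₀ᵢ.
Stratum 1 (Site A): n₁ = 222, n₀ = 323, n = 545; a·n₀/n = 48·323/545 = 28.4477; c·n₁/n = 25·222/545 = 10.1835
Stratum 2 (Site B): n₁ = 342, n₀ = 361, n = 703; a·n₀/n = 196·361/703 = 100.6486; c·n₁/n = 95·342/703 = 46.2162
Stratum 3 (Site C): n₁ = 187, n₀ = 376, n = 563; a·n₀/n = 51·376/563 = 34.0604; c·n₁/n = 49·187/563 = 16.2753
RR_MH = (28.4477 + 100.6486 + 34.0604) / (10.1835 + 46.2162 + 16.2753) = 163.1567 / 72.6750 = 2.24502

2.245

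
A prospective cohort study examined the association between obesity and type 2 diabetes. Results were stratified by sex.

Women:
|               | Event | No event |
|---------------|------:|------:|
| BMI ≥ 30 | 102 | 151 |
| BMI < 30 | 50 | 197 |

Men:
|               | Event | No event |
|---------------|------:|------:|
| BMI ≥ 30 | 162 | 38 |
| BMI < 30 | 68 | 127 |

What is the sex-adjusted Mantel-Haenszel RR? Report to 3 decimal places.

2.183

RR_MH = Σ(aᵢ·n₀ᵢ/nᵢ) / Σ(cᵢ·n₁ᵢ/nᵢ), with n₁ᵢ = aᵢ+bᵢ (exposed), n₀ᵢ = cᵢ+dᵢ (unexposed), nᵢ = n₁ᵢ+n₀ᵢ.
Stratum 1 (Women): n₁ = 253, n₀ = 247, n = 500; a·n₀/n = 102·247/500 = 50.3880; c·n₁/n = 50·253/500 = 25.3000
Stratum 2 (Men): n₁ = 200, n₀ = 195, n = 395; a·n₀/n = 162·195/395 = 79.9747; c·n₁/n = 68·200/395 = 34.4304
RR_MH = (50.3880 + 79.9747) / (25.3000 + 34.4304) = 130.3627 / 59.7304 = 2.18252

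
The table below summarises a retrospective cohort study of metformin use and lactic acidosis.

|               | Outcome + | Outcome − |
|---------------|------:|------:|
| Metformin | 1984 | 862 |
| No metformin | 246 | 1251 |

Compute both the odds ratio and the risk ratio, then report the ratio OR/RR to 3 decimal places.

Cells: a = 1984, b = 862, c = 246, d = 1251.
OR = (1984·1251)/(862·246) = 2481984/212052 = 11.70460
Risk in exposed = 1984/2846 = 0.69712; risk in unexposed = 246/1497 = 0.16433; RR = 4.24222
OR/RR = 11.70460 / 4.24222 = 2.75907
The outcome is not rare, so the OR lies further from 1 than the RR.

2.759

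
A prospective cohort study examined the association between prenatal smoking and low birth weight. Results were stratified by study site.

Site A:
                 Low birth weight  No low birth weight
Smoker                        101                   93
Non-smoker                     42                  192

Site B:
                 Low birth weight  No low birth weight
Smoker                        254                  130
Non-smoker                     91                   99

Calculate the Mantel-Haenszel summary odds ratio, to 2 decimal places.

3.00

OR_MH = Σ(aᵢdᵢ/nᵢ) / Σ(bᵢcᵢ/nᵢ), where nᵢ is the stratum total.
Stratum 1 (Site A): n = 428; a·d/n = 101·192/428 = 45.3084; b·c/n = 93·42/428 = 9.1262
Stratum 2 (Site B): n = 574; a·d/n = 254·99/574 = 43.8084; b·c/n = 130·91/574 = 20.6098
OR_MH = (45.3084 + 43.8084) / (9.1262 + 20.6098) = 89.1168 / 29.7359 = 2.99694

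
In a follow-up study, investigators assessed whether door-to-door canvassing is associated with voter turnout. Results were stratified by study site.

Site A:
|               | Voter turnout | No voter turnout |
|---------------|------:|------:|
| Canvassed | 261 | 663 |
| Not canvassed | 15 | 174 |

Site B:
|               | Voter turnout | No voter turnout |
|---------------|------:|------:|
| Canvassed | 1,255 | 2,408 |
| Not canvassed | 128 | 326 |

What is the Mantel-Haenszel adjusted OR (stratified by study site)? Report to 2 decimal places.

OR_MH = Σ(aᵢdᵢ/nᵢ) / Σ(bᵢcᵢ/nᵢ), where nᵢ is the stratum total.
Stratum 1 (Site A): n = 1113; a·d/n = 261·174/1113 = 40.8032; b·c/n = 663·15/1113 = 8.9353
Stratum 2 (Site B): n = 4117; a·d/n = 1255·326/4117 = 99.3758; b·c/n = 2408·128/4117 = 74.8662
OR_MH = (40.8032 + 99.3758) / (8.9353 + 74.8662) = 140.1790 / 83.8015 = 1.67275

1.67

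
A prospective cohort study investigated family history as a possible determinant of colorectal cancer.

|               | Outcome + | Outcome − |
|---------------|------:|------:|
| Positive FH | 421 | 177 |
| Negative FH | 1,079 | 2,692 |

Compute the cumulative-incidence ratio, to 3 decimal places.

2.460

Cells: a = 421, b = 177, c = 1079, d = 2692.
Risk in exposed = 421/598 = 0.70401; risk in unexposed = 1079/3771 = 0.28613.
RR = 0.70401 / 0.28613 = 2.46046
The risk among the exposed is 2.46 times that among the unexposed.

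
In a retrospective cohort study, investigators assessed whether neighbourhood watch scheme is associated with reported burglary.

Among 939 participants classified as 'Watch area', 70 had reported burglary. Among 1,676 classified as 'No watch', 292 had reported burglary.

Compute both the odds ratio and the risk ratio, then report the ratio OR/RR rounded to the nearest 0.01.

0.89

From the description: a = 70, b = 869, c = 292, d = 1384.
OR = (70·1384)/(869·292) = 96880/253748 = 0.38180
Risk in exposed = 70/939 = 0.07455; risk in unexposed = 292/1676 = 0.17422; RR = 0.42788
OR/RR = 0.38180 / 0.42788 = 0.89229
The outcome is not rare, so the OR lies further from 1 than the RR.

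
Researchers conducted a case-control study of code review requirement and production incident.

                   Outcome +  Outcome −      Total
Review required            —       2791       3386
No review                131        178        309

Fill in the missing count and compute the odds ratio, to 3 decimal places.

0.290

The missing cell is in the exposed row: 3386 − 2791 = 595.
So a = 595, b = 2791, c = 131, d = 178.
OR = (a·d)/(b·c) = (595 × 178) / (2791 × 131) = 105910 / 365621 = 0.28967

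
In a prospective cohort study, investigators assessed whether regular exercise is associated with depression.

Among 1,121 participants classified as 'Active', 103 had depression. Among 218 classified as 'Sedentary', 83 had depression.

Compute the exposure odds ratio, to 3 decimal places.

From the description: a = 103, b = 1018, c = 83, d = 135.
OR = (a·d)/(b·c) = (103 × 135) / (1018 × 83) = 13905 / 84494 = 0.16457
Exposure is associated with lower odds of depression (OR = 0.16 < 1).

0.165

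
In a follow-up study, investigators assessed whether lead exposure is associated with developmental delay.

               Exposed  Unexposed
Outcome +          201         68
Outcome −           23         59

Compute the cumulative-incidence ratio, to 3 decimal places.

Reading the table with exposure as columns: a = 201 (Exposed, case), b = 23 (Exposed, non-case), c = 68 (Unexposed, case), d = 59.
Risk in exposed = 201/224 = 0.89732; risk in unexposed = 68/127 = 0.53543.
RR = 0.89732 / 0.53543 = 1.67588
The risk among the exposed is 1.68 times that among the unexposed.

1.676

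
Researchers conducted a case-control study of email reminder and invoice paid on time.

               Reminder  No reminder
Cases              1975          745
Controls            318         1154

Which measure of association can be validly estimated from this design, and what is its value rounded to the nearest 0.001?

9.620

Reading the table with exposure as columns: a = 1975 (Reminder, case), b = 318 (Reminder, non-case), c = 745 (No reminder, case), d = 1154.
This is a case-control study: participants were sampled on outcome status, so risks in the source population cannot be estimated directly — relative risk is not valid here. The odds ratio is the appropriate measure.
OR = (a·d)/(b·c) = (1975 × 1154) / (318 × 745) = 2279150 / 236910 = 9.62032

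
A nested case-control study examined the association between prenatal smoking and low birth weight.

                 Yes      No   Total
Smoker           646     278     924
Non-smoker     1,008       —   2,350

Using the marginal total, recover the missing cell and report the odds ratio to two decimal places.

The missing cell is in the unexposed row: 2350 − 1008 = 1342.
So a = 646, b = 278, c = 1008, d = 1342.
OR = (a·d)/(b·c) = (646 × 1342) / (278 × 1008) = 866932 / 280224 = 3.09371

3.09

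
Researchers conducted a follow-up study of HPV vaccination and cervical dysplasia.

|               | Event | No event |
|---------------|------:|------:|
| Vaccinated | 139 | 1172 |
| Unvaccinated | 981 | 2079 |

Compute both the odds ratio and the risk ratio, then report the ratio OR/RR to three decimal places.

0.760

Cells: a = 139, b = 1172, c = 981, d = 2079.
OR = (139·2079)/(1172·981) = 288981/1149732 = 0.25135
Risk in exposed = 139/1311 = 0.10603; risk in unexposed = 981/3060 = 0.32059; RR = 0.33072
OR/RR = 0.25135 / 0.33072 = 0.75999
The outcome is not rare, so the OR lies further from 1 than the RR.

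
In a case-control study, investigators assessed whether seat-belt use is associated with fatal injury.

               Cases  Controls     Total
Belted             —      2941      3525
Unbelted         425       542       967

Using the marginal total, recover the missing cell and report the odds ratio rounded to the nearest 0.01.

0.25

The missing cell is in the exposed row: 3525 − 2941 = 584.
So a = 584, b = 2941, c = 425, d = 542.
OR = (a·d)/(b·c) = (584 × 542) / (2941 × 425) = 316528 / 1249925 = 0.25324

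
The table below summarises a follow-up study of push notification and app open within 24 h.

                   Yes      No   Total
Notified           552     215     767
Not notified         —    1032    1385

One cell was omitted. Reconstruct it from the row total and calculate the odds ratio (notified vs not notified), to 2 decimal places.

7.51

The missing cell is in the unexposed row: 1385 − 1032 = 353.
So a = 552, b = 215, c = 353, d = 1032.
OR = (a·d)/(b·c) = (552 × 1032) / (215 × 353) = 569664 / 75895 = 7.50595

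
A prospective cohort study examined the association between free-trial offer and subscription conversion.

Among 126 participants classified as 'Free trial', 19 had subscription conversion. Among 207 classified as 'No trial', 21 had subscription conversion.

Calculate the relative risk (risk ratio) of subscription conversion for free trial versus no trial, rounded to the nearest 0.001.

1.486

From the description: a = 19, b = 107, c = 21, d = 186.
Risk in exposed = 19/126 = 0.15079; risk in unexposed = 21/207 = 0.10145.
RR = 0.15079 / 0.10145 = 1.48639
The risk among the exposed is 1.49 times that among the unexposed.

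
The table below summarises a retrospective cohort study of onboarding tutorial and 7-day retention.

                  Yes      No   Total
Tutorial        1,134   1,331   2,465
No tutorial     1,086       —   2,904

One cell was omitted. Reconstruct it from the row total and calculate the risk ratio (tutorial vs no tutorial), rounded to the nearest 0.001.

1.230

The missing cell is in the unexposed row: 2904 − 1086 = 1818.
So a = 1134, b = 1331, c = 1086, d = 1818.
RR = [a/(a+b)] / [c/(c+d)] = (1134/2465) / (1086/2904) = 0.46004/0.37397 = 1.23016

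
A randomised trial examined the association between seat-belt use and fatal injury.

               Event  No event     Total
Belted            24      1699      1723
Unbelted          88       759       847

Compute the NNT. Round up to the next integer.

12

Risk in treated group = 24/1723 = 0.01393; risk in control = 88/847 = 0.10390.
Absolute risk reduction = 0.10390 − 0.01393 = 0.08997
NNT = 1 / ARR = 1 / 0.08997 = 11.115 → round up → 12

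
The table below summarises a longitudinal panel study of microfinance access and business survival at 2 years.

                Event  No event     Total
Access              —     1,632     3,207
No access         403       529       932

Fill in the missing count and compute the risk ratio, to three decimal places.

1.136

The missing cell is in the exposed row: 3207 − 1632 = 1575.
So a = 1575, b = 1632, c = 403, d = 529.
RR = [a/(a+b)] / [c/(c+d)] = (1575/3207) / (403/932) = 0.49111/0.43240 = 1.13578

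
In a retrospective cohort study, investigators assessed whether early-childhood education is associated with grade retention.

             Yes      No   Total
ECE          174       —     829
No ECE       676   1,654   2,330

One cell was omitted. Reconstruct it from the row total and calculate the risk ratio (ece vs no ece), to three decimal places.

0.723

The missing cell is in the exposed row: 829 − 174 = 655.
So a = 174, b = 655, c = 676, d = 1654.
RR = [a/(a+b)] / [c/(c+d)] = (174/829) / (676/2330) = 0.20989/0.29013 = 0.72344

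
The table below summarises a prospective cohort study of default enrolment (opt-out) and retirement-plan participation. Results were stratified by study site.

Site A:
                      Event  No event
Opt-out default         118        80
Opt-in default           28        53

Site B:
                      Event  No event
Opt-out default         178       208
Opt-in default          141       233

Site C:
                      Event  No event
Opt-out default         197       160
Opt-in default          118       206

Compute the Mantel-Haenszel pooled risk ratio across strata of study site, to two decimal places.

1.41

RR_MH = Σ(aᵢ·n₀ᵢ/nᵢ) / Σ(cᵢ·n₁ᵢ/nᵢ), with n₁ᵢ = aᵢ+bᵢ (exposed), n₀ᵢ = cᵢ+dᵢ (unexposed), nᵢ = n₁ᵢ+n₀ᵢ.
Stratum 1 (Site A): n₁ = 198, n₀ = 81, n = 279; a·n₀/n = 118·81/279 = 34.2581; c·n₁/n = 28·198/279 = 19.8710
Stratum 2 (Site B): n₁ = 386, n₀ = 374, n = 760; a·n₀/n = 178·374/760 = 87.5947; c·n₁/n = 141·386/760 = 71.6132
Stratum 3 (Site C): n₁ = 357, n₀ = 324, n = 681; a·n₀/n = 197·324/681 = 93.7269; c·n₁/n = 118·357/681 = 61.8590
RR_MH = (34.2581 + 87.5947 + 93.7269) / (19.8710 + 71.6132 + 61.8590) = 215.5797 / 153.3432 = 1.40586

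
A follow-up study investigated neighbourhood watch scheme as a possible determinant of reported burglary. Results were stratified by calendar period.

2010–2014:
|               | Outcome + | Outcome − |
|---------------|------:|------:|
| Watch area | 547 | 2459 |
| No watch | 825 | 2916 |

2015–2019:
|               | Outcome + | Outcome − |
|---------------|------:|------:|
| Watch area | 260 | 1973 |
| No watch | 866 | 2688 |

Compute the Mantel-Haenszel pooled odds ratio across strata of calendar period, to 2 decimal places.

OR_MH = Σ(aᵢdᵢ/nᵢ) / Σ(bᵢcᵢ/nᵢ), where nᵢ is the stratum total.
Stratum 1 (2010–2014): n = 6747; a·d/n = 547·2916/6747 = 236.4091; b·c/n = 2459·825/6747 = 300.6781
Stratum 2 (2015–2019): n = 5787; a·d/n = 260·2688/5787 = 120.7672; b·c/n = 1973·866/5787 = 295.2511
OR_MH = (236.4091 + 120.7672) / (300.6781 + 295.2511) = 357.1763 / 595.9292 = 0.59936

0.60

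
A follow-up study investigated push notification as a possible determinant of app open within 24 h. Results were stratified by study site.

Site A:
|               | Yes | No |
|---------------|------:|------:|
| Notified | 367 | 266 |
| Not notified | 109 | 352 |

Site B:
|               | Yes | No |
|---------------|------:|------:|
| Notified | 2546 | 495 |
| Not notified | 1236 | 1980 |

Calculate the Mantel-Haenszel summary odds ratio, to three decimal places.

7.433

OR_MH = Σ(aᵢdᵢ/nᵢ) / Σ(bᵢcᵢ/nᵢ), where nᵢ is the stratum total.
Stratum 1 (Site A): n = 1094; a·d/n = 367·352/1094 = 118.0841; b·c/n = 266·109/1094 = 26.5027
Stratum 2 (Site B): n = 6257; a·d/n = 2546·1980/6257 = 805.6704; b·c/n = 495·1236/6257 = 97.7817
OR_MH = (118.0841 + 805.6704) / (26.5027 + 97.7817) = 923.7545 / 124.2844 = 7.43258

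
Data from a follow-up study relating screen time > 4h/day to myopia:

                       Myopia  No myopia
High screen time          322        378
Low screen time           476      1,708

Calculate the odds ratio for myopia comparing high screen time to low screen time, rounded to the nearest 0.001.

3.057

Cells: a = 322, b = 378, c = 476, d = 1708.
OR = (a·d)/(b·c) = (322 × 1708) / (378 × 476) = 549976 / 179928 = 3.05664
The odds of myopia are about 3.06 times as high in the high screen time group.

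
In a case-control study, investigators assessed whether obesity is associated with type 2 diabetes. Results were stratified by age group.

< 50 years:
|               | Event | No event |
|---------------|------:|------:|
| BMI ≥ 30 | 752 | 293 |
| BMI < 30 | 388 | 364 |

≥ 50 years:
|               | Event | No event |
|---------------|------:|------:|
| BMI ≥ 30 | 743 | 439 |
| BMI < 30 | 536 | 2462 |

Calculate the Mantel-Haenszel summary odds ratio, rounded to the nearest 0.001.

4.934

OR_MH = Σ(aᵢdᵢ/nᵢ) / Σ(bᵢcᵢ/nᵢ), where nᵢ is the stratum total.
Stratum 1 (< 50 years): n = 1797; a·d/n = 752·364/1797 = 152.3250; b·c/n = 293·388/1797 = 63.2632
Stratum 2 (≥ 50 years): n = 4180; a·d/n = 743·2462/4180 = 437.6234; b·c/n = 439·536/4180 = 56.2928
OR_MH = (152.3250 + 437.6234) / (63.2632 + 56.2928) = 589.9484 / 119.5560 = 4.93449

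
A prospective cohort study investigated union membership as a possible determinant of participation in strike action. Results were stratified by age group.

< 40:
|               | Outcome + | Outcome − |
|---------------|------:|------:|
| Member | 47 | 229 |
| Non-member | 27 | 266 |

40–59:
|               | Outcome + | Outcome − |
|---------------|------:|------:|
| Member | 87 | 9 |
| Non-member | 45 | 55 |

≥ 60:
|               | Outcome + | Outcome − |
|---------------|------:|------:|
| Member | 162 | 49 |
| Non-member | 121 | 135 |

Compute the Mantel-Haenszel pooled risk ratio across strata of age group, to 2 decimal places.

1.75

RR_MH = Σ(aᵢ·n₀ᵢ/nᵢ) / Σ(cᵢ·n₁ᵢ/nᵢ), with n₁ᵢ = aᵢ+bᵢ (exposed), n₀ᵢ = cᵢ+dᵢ (unexposed), nᵢ = n₁ᵢ+n₀ᵢ.
Stratum 1 (< 40): n₁ = 276, n₀ = 293, n = 569; a·n₀/n = 47·293/569 = 24.2021; c·n₁/n = 27·276/569 = 13.0967
Stratum 2 (40–59): n₁ = 96, n₀ = 100, n = 196; a·n₀/n = 87·100/196 = 44.3878; c·n₁/n = 45·96/196 = 22.0408
Stratum 3 (≥ 60): n₁ = 211, n₀ = 256, n = 467; a·n₀/n = 162·256/467 = 88.8051; c·n₁/n = 121·211/467 = 54.6702
RR_MH = (24.2021 + 44.3878 + 88.8051) / (13.0967 + 22.0408 + 54.6702) = 157.3950 / 89.8077 = 1.75258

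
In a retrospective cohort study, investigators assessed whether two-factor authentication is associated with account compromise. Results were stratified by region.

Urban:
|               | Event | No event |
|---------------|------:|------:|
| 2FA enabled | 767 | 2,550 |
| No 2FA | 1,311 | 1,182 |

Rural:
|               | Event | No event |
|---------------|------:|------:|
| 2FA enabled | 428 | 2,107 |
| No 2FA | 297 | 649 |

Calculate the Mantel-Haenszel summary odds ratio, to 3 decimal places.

0.312

OR_MH = Σ(aᵢdᵢ/nᵢ) / Σ(bᵢcᵢ/nᵢ), where nᵢ is the stratum total.
Stratum 1 (Urban): n = 5810; a·d/n = 767·1182/5810 = 156.0403; b·c/n = 2550·1311/5810 = 575.3959
Stratum 2 (Rural): n = 3481; a·d/n = 428·649/3481 = 79.7966; b·c/n = 2107·297/3481 = 179.7699
OR_MH = (156.0403 + 79.7966) / (575.3959 + 179.7699) = 235.8369 / 755.1658 = 0.31230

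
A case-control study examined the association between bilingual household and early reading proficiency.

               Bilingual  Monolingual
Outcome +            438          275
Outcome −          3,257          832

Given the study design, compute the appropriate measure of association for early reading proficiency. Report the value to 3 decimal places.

0.407

Reading the table with exposure as columns: a = 438 (Bilingual, case), b = 3257 (Bilingual, non-case), c = 275 (Monolingual, case), d = 832.
This is a case-control study: participants were sampled on outcome status, so risks in the source population cannot be estimated directly — relative risk is not valid here. The odds ratio is the appropriate measure.
OR = (a·d)/(b·c) = (438 × 832) / (3257 × 275) = 364416 / 895675 = 0.40686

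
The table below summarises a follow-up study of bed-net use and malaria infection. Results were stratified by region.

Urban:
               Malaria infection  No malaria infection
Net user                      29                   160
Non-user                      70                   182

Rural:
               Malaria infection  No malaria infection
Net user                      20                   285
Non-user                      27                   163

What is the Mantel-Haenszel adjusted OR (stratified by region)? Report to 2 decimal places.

0.45

OR_MH = Σ(aᵢdᵢ/nᵢ) / Σ(bᵢcᵢ/nᵢ), where nᵢ is the stratum total.
Stratum 1 (Urban): n = 441; a·d/n = 29·182/441 = 11.9683; b·c/n = 160·70/441 = 25.3968
Stratum 2 (Rural): n = 495; a·d/n = 20·163/495 = 6.5859; b·c/n = 285·27/495 = 15.5455
OR_MH = (11.9683 + 6.5859) / (25.3968 + 15.5455) = 18.5541 / 40.9423 = 0.45318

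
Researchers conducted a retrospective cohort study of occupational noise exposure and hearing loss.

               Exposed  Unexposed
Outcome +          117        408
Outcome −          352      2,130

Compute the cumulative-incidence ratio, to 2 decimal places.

Reading the table with exposure as columns: a = 117 (Exposed, case), b = 352 (Exposed, non-case), c = 408 (Unexposed, case), d = 2130.
Risk in exposed = 117/469 = 0.24947; risk in unexposed = 408/2538 = 0.16076.
RR = 0.24947 / 0.16076 = 1.55183
The risk among the exposed is 1.55 times that among the unexposed.

1.55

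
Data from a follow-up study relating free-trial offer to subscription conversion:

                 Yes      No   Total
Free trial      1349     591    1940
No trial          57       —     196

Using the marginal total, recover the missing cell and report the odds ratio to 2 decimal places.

The missing cell is in the unexposed row: 196 − 57 = 139.
So a = 1349, b = 591, c = 57, d = 139.
OR = (a·d)/(b·c) = (1349 × 139) / (591 × 57) = 187511 / 33687 = 5.56627

5.57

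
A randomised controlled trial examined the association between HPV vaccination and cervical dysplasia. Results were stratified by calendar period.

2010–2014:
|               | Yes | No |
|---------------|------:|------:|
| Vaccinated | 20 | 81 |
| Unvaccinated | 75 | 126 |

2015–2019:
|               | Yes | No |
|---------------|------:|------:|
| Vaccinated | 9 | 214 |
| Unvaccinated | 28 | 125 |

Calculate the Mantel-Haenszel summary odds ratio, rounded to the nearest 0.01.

OR_MH = Σ(aᵢdᵢ/nᵢ) / Σ(bᵢcᵢ/nᵢ), where nᵢ is the stratum total.
Stratum 1 (2010–2014): n = 302; a·d/n = 20·126/302 = 8.3444; b·c/n = 81·75/302 = 20.1159
Stratum 2 (2015–2019): n = 376; a·d/n = 9·125/376 = 2.9920; b·c/n = 214·28/376 = 15.9362
OR_MH = (8.3444 + 2.9920) / (20.1159 + 15.9362) = 11.3364 / 36.0521 = 0.31445

0.31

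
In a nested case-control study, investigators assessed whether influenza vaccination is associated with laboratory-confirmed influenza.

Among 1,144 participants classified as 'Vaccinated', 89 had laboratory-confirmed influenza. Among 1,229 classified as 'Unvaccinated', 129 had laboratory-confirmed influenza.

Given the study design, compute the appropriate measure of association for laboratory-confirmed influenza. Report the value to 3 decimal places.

0.719

From the description: a = 89, b = 1055, c = 129, d = 1100.
This is a nested case-control study: participants were sampled on outcome status, so risks in the source population cannot be estimated directly — relative risk is not valid here. The odds ratio is the appropriate measure.
OR = (a·d)/(b·c) = (89 × 1100) / (1055 × 129) = 97900 / 136095 = 0.71935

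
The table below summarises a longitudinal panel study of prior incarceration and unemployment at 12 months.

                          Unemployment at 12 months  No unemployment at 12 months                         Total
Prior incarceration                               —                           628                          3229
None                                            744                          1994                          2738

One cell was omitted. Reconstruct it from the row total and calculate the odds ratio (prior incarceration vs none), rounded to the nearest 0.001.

11.100

The missing cell is in the exposed row: 3229 − 628 = 2601.
So a = 2601, b = 628, c = 744, d = 1994.
OR = (a·d)/(b·c) = (2601 × 1994) / (628 × 744) = 5186394 / 467232 = 11.10025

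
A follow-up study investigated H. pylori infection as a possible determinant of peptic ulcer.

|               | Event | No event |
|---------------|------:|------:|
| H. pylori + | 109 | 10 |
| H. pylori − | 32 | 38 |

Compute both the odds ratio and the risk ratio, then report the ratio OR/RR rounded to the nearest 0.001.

Cells: a = 109, b = 10, c = 32, d = 38.
OR = (109·38)/(10·32) = 4142/320 = 12.94375
Risk in exposed = 109/119 = 0.91597; risk in unexposed = 32/70 = 0.45714; RR = 2.00368
OR/RR = 12.94375 / 2.00368 = 6.46000
The outcome is not rare, so the OR lies further from 1 than the RR.

6.460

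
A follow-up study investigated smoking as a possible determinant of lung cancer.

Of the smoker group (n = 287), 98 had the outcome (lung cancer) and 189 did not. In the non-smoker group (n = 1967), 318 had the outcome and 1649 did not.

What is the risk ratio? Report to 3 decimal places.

From the description: a = 98, b = 189, c = 318, d = 1649.
Risk in exposed = 98/287 = 0.34146; risk in unexposed = 318/1967 = 0.16167.
RR = 0.34146 / 0.16167 = 2.11213
The risk among the exposed is 2.11 times that among the unexposed.

2.112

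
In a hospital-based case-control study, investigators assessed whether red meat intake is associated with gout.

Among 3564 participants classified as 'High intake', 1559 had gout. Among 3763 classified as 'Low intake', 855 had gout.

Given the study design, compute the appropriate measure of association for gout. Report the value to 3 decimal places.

From the description: a = 1559, b = 2005, c = 855, d = 2908.
This is a hospital-based case-control study: participants were sampled on outcome status, so risks in the source population cannot be estimated directly — relative risk is not valid here. The odds ratio is the appropriate measure.
OR = (a·d)/(b·c) = (1559 × 2908) / (2005 × 855) = 4533572 / 1714275 = 2.64460

2.645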